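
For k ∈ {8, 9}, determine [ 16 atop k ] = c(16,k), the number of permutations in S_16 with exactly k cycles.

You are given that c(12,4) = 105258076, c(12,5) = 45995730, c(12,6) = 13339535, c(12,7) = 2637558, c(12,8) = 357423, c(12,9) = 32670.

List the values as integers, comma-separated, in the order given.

[13] T[13,5]:12*45995730+105258076=657206836 · T[13,6]:12*13339535+45995730=206070150 · T[13,7]:12*2637558+13339535=44990231 · T[13,8]:12*357423+2637558=6926634 · T[13,9]:12*32670+357423=749463
[14] T[14,6]:13*206070150+657206836=3336118786 · T[14,7]:13*44990231+206070150=790943153 · T[14,8]:13*6926634+44990231=135036473 · T[14,9]:13*749463+6926634=16669653
[15] T[15,7]:14*790943153+3336118786=14409322928 · T[15,8]:14*135036473+790943153=2681453775 · T[15,9]:14*16669653+135036473=368411615
[16] T[16,8]:15*2681453775+14409322928=54631129553 · T[16,9]:15*368411615+2681453775=8207628000
Read c(16,8) = 54631129553, c(16,9) = 8207628000.

54631129553, 8207628000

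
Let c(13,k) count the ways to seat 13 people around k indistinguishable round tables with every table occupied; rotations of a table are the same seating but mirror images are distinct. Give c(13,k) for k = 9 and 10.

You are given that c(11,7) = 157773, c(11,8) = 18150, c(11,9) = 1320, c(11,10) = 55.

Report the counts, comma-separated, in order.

row 12: T[12][8]=11·18150+157773=357423  T[12][9]=11·1320+18150=32670  T[12][10]=11·55+1320=1925
row 13: T[13][9]=12·32670+357423=749463  T[13][10]=12·1925+32670=55770
Read c(13,9) = 749463, c(13,10) = 55770.

749463, 55770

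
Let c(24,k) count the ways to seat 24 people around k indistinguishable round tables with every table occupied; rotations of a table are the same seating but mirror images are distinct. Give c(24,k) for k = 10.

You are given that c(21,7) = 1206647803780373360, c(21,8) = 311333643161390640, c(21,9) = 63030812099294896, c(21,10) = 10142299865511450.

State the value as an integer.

row 22: T[22][8]=21·311333643161390640+1206647803780373360=7744654310169576800  T[22][9]=21·63030812099294896+311333643161390640=1634980697246583456  T[22][10]=21·10142299865511450+63030812099294896=276019109275035346
row 23: T[23][9]=22·1634980697246583456+7744654310169576800=43714229649594412832  T[23][10]=22·276019109275035346+1634980697246583456=7707401101297361068
row 24: T[24][10]=23·7707401101297361068+43714229649594412832=220984454979433717396
Read c(24,10) = 220984454979433717396.

220984454979433717396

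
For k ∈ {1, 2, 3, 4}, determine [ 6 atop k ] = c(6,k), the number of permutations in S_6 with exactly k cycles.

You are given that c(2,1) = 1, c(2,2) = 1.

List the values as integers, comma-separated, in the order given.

120, 274, 225, 85

i=3: T(3,1)=0+2·1=2 | T(3,2)=1+2·1=3 | T(3,3)=1+2·0=1
i=4: T(4,1)=0+3·2=6 | T(4,2)=2+3·3=11 | T(4,3)=3+3·1=6 | T(4,4)=1+3·0=1
i=5: T(5,1)=0+4·6=24 | T(5,2)=6+4·11=50 | T(5,3)=11+4·6=35 | T(5,4)=6+4·1=10
i=6: T(6,1)=0+5·24=120 | T(6,2)=24+5·50=274 | T(6,3)=50+5·35=225 | T(6,4)=35+5·10=85
Read c(6,1) = 120, c(6,2) = 274, c(6,3) = 225, c(6,4) = 85.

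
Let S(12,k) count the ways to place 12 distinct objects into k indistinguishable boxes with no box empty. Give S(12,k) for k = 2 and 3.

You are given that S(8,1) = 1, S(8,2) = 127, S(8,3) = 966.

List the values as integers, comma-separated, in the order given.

2047, 86526

r9: T_9,1=1×1+0=1; T_9,2=2×127+1=255; T_9,3=3×966+127=3025
r10: T_10,1=1×1+0=1; T_10,2=2×255+1=511; T_10,3=3×3025+255=9330
r11: T_11,1=1×1+0=1; T_11,2=2×511+1=1023; T_11,3=3×9330+511=28501
r12: T_12,2=2×1023+1=2047; T_12,3=3×28501+1023=86526
Read S(12,2) = 2047, S(12,3) = 86526.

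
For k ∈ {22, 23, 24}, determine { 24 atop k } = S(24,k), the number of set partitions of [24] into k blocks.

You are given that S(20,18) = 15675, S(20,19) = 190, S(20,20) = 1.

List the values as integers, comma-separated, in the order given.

[21] T[21,19]:19*190+15675=19285 · T[21,20]:20*1+190=210 · T[21,21]:21*0+1=1
[22] T[22,20]:20*210+19285=23485 · T[22,21]:21*1+210=231 · T[22,22]:22*0+1=1
[23] T[23,21]:21*231+23485=28336 · T[23,22]:22*1+231=253 · T[23,23]:23*0+1=1
[24] T[24,22]:22*253+28336=33902 · T[24,23]:23*1+253=276 · T[24,24]:24*0+1=1
Read S(24,22) = 33902, S(24,23) = 276, S(24,24) = 1.

33902, 276, 1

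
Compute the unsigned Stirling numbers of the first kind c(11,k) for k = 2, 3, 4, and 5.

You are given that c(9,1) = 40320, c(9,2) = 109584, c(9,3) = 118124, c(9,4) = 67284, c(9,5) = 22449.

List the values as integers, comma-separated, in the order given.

10628640, 12753576, 8409500, 3416930

[10] T[10,1]:9*40320+0=362880 · T[10,2]:9*109584+40320=1026576 · T[10,3]:9*118124+109584=1172700 · T[10,4]:9*67284+118124=723680 · T[10,5]:9*22449+67284=269325
[11] T[11,2]:10*1026576+362880=10628640 · T[11,3]:10*1172700+1026576=12753576 · T[11,4]:10*723680+1172700=8409500 · T[11,5]:10*269325+723680=3416930
Read c(11,2) = 10628640, c(11,3) = 12753576, c(11,4) = 8409500, c(11,5) = 3416930.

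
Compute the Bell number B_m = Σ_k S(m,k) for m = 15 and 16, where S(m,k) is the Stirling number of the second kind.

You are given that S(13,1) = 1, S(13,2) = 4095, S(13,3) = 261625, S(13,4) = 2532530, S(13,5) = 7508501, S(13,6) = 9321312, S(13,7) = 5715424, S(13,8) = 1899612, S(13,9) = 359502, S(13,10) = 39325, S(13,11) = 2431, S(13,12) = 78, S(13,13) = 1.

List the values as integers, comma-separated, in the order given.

1382958545, 10480142147

[14] T[14,1]:1*1+0=1 · T[14,2]:2*4095+1=8191 · T[14,3]:3*261625+4095=788970 · T[14,4]:4*2532530+261625=10391745 · T[14,5]:5*7508501+2532530=40075035 · T[14,6]:6*9321312+7508501=63436373 · T[14,7]:7*5715424+9321312=49329280 · T[14,8]:8*1899612+5715424=20912320 · T[14,9]:9*359502+1899612=5135130 · T[14,10]:10*39325+359502=752752 · T[14,11]:11*2431+39325=66066 · T[14,12]:12*78+2431=3367 · T[14,13]:13*1+78=91 · T[14,14]:14*0+1=1
[15] T[15,1]:1*1+0=1 · T[15,2]:2*8191+1=16383 · T[15,3]:3*788970+8191=2375101 · T[15,4]:4*10391745+788970=42355950 · T[15,5]:5*40075035+10391745=210766920 · T[15,6]:6*63436373+40075035=420693273 · T[15,7]:7*49329280+63436373=408741333 · T[15,8]:8*20912320+49329280=216627840 · T[15,9]:9*5135130+20912320=67128490 · T[15,10]:10*752752+5135130=12662650 · T[15,11]:11*66066+752752=1479478 · T[15,12]:12*3367+66066=106470 · T[15,13]:13*91+3367=4550 · T[15,14]:14*1+91=105 · T[15,15]:15*0+1=1
[16] T[16,1]:1*1+0=1 · T[16,2]:2*16383+1=32767 · T[16,3]:3*2375101+16383=7141686 · T[16,4]:4*42355950+2375101=171798901 · T[16,5]:5*210766920+42355950=1096190550 · T[16,6]:6*420693273+210766920=2734926558 · T[16,7]:7*408741333+420693273=3281882604 · T[16,8]:8*216627840+408741333=2141764053 · T[16,9]:9*67128490+216627840=820784250 · T[16,10]:10*12662650+67128490=193754990 · T[16,11]:11*1479478+12662650=28936908 · T[16,12]:12*106470+1479478=2757118 · T[16,13]:13*4550+106470=165620 · T[16,14]:14*105+4550=6020 · T[16,15]:15*1+105=120 · T[16,16]:16*0+1=1
B_15 = ΣS(15,k) = 1+16383+2375101+42355950+210766920+420693273+408741333+216627840+67128490+12662650+1479478+106470+4550+105+1 = 1382958545
B_16 = ΣS(16,k) = 1+32767+7141686+171798901+1096190550+2734926558+3281882604+2141764053+820784250+193754990+28936908+2757118+165620+6020+120+1 = 10480142147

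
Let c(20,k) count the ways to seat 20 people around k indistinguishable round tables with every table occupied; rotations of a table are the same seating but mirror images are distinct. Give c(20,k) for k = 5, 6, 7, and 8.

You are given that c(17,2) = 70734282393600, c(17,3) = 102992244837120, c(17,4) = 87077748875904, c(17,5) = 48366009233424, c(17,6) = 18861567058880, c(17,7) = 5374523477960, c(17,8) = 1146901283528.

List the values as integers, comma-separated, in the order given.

371384787345228000, 161429736530118960, 52260903362512720, 12953636989943896

[18] T[18,3]:17*102992244837120+70734282393600=1821602444624640 · T[18,4]:17*87077748875904+102992244837120=1583313975727488 · T[18,5]:17*48366009233424+87077748875904=909299905844112 · T[18,6]:17*18861567058880+48366009233424=369012649234384 · T[18,7]:17*5374523477960+18861567058880=110228466184200 · T[18,8]:17*1146901283528+5374523477960=24871845297936
[19] T[19,4]:18*1583313975727488+1821602444624640=30321254007719424 · T[19,5]:18*909299905844112+1583313975727488=17950712280921504 · T[19,6]:18*369012649234384+909299905844112=7551527592063024 · T[19,7]:18*110228466184200+369012649234384=2353125040549984 · T[19,8]:18*24871845297936+110228466184200=557921681547048
[20] T[20,5]:19*17950712280921504+30321254007719424=371384787345228000 · T[20,6]:19*7551527592063024+17950712280921504=161429736530118960 · T[20,7]:19*2353125040549984+7551527592063024=52260903362512720 · T[20,8]:19*557921681547048+2353125040549984=12953636989943896
Read c(20,5) = 371384787345228000, c(20,6) = 161429736530118960, c(20,7) = 52260903362512720, c(20,8) = 12953636989943896.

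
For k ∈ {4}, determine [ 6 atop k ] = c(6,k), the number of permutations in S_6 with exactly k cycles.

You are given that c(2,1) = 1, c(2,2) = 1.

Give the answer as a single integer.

85

row 3: T[3][1]=2·1+0=2  T[3][2]=2·1+1=3  T[3][3]=2·0+1=1
row 4: T[4][2]=3·3+2=11  T[4][3]=3·1+3=6  T[4][4]=3·0+1=1
row 5: T[5][3]=4·6+11=35  T[5][4]=4·1+6=10
row 6: T[6][4]=5·10+35=85
Read c(6,4) = 85.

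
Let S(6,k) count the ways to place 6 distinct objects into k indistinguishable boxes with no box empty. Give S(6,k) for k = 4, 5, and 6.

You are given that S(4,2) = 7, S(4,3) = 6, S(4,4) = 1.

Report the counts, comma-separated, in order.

@5  (5,3):6·3+7→25, (5,4):1·4+6→10, (5,5):0·5+1→1
@6  (6,4):10·4+25→65, (6,5):1·5+10→15, (6,6):0·6+1→1
Read S(6,4) = 65, S(6,5) = 15, S(6,6) = 1.

65, 15, 1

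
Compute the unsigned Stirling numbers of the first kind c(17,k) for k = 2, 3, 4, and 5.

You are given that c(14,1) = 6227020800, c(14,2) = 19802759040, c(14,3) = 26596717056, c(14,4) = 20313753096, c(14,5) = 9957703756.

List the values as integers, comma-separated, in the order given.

70734282393600, 102992244837120, 87077748875904, 48366009233424

i=15: T(15,1)=0+14·6227020800=87178291200 | T(15,2)=6227020800+14·19802759040=283465647360 | T(15,3)=19802759040+14·26596717056=392156797824 | T(15,4)=26596717056+14·20313753096=310989260400 | T(15,5)=20313753096+14·9957703756=159721605680
i=16: T(16,1)=0+15·87178291200=1307674368000 | T(16,2)=87178291200+15·283465647360=4339163001600 | T(16,3)=283465647360+15·392156797824=6165817614720 | T(16,4)=392156797824+15·310989260400=5056995703824 | T(16,5)=310989260400+15·159721605680=2706813345600
i=17: T(17,2)=1307674368000+16·4339163001600=70734282393600 | T(17,3)=4339163001600+16·6165817614720=102992244837120 | T(17,4)=6165817614720+16·5056995703824=87077748875904 | T(17,5)=5056995703824+16·2706813345600=48366009233424
Read c(17,2) = 70734282393600, c(17,3) = 102992244837120, c(17,4) = 87077748875904, c(17,5) = 48366009233424.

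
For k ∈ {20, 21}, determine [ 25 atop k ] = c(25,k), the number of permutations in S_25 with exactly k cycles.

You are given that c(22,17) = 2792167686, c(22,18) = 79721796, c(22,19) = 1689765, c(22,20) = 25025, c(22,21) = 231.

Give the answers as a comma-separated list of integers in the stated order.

[23] T[23,18]:22*79721796+2792167686=4546047198 · T[23,19]:22*1689765+79721796=116896626 · T[23,20]:22*25025+1689765=2240315 · T[23,21]:22*231+25025=30107
[24] T[24,19]:23*116896626+4546047198=7234669596 · T[24,20]:23*2240315+116896626=168423871 · T[24,21]:23*30107+2240315=2932776
[25] T[25,20]:24*168423871+7234669596=11276842500 · T[25,21]:24*2932776+168423871=238810495
Read c(25,20) = 11276842500, c(25,21) = 238810495.

11276842500, 238810495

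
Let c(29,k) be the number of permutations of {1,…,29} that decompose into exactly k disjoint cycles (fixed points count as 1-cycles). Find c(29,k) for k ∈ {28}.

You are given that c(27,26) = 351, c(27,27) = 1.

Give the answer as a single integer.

r28: T_28,27=27×1+351=378; T_28,28=27×0+1=1
r29: T_29,28=28×1+378=406
Read c(29,28) = 406.

406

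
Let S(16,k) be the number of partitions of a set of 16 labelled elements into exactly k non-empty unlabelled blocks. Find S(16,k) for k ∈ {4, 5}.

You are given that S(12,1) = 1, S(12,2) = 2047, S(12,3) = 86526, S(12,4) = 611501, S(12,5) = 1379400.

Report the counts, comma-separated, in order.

r13: T_13,1=1×1+0=1; T_13,2=2×2047+1=4095; T_13,3=3×86526+2047=261625; T_13,4=4×611501+86526=2532530; T_13,5=5×1379400+611501=7508501
r14: T_14,2=2×4095+1=8191; T_14,3=3×261625+4095=788970; T_14,4=4×2532530+261625=10391745; T_14,5=5×7508501+2532530=40075035
r15: T_15,3=3×788970+8191=2375101; T_15,4=4×10391745+788970=42355950; T_15,5=5×40075035+10391745=210766920
r16: T_16,4=4×42355950+2375101=171798901; T_16,5=5×210766920+42355950=1096190550
Read S(16,4) = 171798901, S(16,5) = 1096190550.

171798901, 1096190550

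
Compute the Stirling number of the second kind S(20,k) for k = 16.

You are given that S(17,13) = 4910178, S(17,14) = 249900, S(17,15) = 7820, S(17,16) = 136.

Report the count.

row 18: T[18][14]=14·249900+4910178=8408778  T[18][15]=15·7820+249900=367200  T[18][16]=16·136+7820=9996
row 19: T[19][15]=15·367200+8408778=13916778  T[19][16]=16·9996+367200=527136
row 20: T[20][16]=16·527136+13916778=22350954
Read S(20,16) = 22350954.

22350954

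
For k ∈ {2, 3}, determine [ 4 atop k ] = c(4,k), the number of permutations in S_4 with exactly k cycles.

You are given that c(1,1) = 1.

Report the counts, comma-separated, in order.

11, 6

@2  (2,1):1·1+0→1, (2,2):0·1+1→1
@3  (3,1):1·2+0→2, (3,2):1·2+1→3, (3,3):0·2+1→1
@4  (4,2):3·3+2→11, (4,3):1·3+3→6
Read c(4,2) = 11, c(4,3) = 6.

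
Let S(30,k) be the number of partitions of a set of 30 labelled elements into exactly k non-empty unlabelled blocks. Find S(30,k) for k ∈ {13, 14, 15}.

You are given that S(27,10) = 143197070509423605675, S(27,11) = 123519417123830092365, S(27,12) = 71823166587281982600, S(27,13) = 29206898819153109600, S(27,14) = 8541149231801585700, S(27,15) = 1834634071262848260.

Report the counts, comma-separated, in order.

row 28: T[28][11]=11·123519417123830092365+143197070509423605675=1501910658871554621690  T[28][12]=12·71823166587281982600+123519417123830092365=985397416171213883565  T[28][13]=13·29206898819153109600+71823166587281982600=451512851236272407400  T[28][14]=14·8541149231801585700+29206898819153109600=148782988064375309400  T[28][15]=15·1834634071262848260+8541149231801585700=36060660300744309600
row 29: T[29][12]=12·985397416171213883565+1501910658871554621690=13326679652926121224470  T[29][13]=13·451512851236272407400+985397416171213883565=6855064482242755179765  T[29][14]=14·148782988064375309400+451512851236272407400=2534474684137526739000  T[29][15]=15·36060660300744309600+148782988064375309400=689692892575539953400
row 30: T[30][13]=13·6855064482242755179765+13326679652926121224470=102442517922081938561415  T[30][14]=14·2534474684137526739000+6855064482242755179765=42337710060168129525765  T[30][15]=15·689692892575539953400+2534474684137526739000=12879868072770626040000
Read S(30,13) = 102442517922081938561415, S(30,14) = 42337710060168129525765, S(30,15) = 12879868072770626040000.

102442517922081938561415, 42337710060168129525765, 12879868072770626040000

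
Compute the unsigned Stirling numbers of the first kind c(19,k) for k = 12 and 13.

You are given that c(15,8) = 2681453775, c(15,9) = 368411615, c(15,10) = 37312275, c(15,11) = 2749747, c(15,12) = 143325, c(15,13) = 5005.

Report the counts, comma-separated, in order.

147560703732, 10246937272

[16] T[16,9]:15*368411615+2681453775=8207628000 · T[16,10]:15*37312275+368411615=928095740 · T[16,11]:15*2749747+37312275=78558480 · T[16,12]:15*143325+2749747=4899622 · T[16,13]:15*5005+143325=218400
[17] T[17,10]:16*928095740+8207628000=23057159840 · T[17,11]:16*78558480+928095740=2185031420 · T[17,12]:16*4899622+78558480=156952432 · T[17,13]:16*218400+4899622=8394022
[18] T[18,11]:17*2185031420+23057159840=60202693980 · T[18,12]:17*156952432+2185031420=4853222764 · T[18,13]:17*8394022+156952432=299650806
[19] T[19,12]:18*4853222764+60202693980=147560703732 · T[19,13]:18*299650806+4853222764=10246937272
Read c(19,12) = 147560703732, c(19,13) = 10246937272.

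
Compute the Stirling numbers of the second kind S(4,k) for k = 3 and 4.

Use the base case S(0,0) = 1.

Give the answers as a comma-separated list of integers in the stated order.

i=1: T(1,1)=1+1·0=1
i=2: T(2,1)=0+1·1=1 | T(2,2)=1+2·0=1
i=3: T(3,2)=1+2·1=3 | T(3,3)=1+3·0=1
i=4: T(4,3)=3+3·1=6 | T(4,4)=1+4·0=1
Read S(4,3) = 6, S(4,4) = 1.

6, 1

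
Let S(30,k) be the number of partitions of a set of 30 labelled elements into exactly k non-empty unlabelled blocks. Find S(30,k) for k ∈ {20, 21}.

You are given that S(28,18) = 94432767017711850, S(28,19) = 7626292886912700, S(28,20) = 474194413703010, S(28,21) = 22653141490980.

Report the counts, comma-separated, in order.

581535955088511150, 37058299246258290

r29: T_29,19=19×7626292886912700+94432767017711850=239332331869053150; T_29,20=20×474194413703010+7626292886912700=17110181160972900; T_29,21=21×22653141490980+474194413703010=949910385013590
r30: T_30,20=20×17110181160972900+239332331869053150=581535955088511150; T_30,21=21×949910385013590+17110181160972900=37058299246258290
Read S(30,20) = 581535955088511150, S(30,21) = 37058299246258290.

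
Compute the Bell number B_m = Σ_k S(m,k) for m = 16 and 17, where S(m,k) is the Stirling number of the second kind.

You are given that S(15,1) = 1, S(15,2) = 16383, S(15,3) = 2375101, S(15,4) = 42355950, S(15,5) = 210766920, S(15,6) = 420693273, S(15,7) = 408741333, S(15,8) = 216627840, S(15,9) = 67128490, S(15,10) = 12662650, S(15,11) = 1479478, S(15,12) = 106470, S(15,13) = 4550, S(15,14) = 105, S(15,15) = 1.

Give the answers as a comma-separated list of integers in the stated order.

i=16: T(16,1)=0+1·1=1 | T(16,2)=1+2·16383=32767 | T(16,3)=16383+3·2375101=7141686 | T(16,4)=2375101+4·42355950=171798901 | T(16,5)=42355950+5·210766920=1096190550 | T(16,6)=210766920+6·420693273=2734926558 | T(16,7)=420693273+7·408741333=3281882604 | T(16,8)=408741333+8·216627840=2141764053 | T(16,9)=216627840+9·67128490=820784250 | T(16,10)=67128490+10·12662650=193754990 | T(16,11)=12662650+11·1479478=28936908 | T(16,12)=1479478+12·106470=2757118 | T(16,13)=106470+13·4550=165620 | T(16,14)=4550+14·105=6020 | T(16,15)=105+15·1=120 | T(16,16)=1+16·0=1
i=17: T(17,1)=0+1·1=1 | T(17,2)=1+2·32767=65535 | T(17,3)=32767+3·7141686=21457825 | T(17,4)=7141686+4·171798901=694337290 | T(17,5)=171798901+5·1096190550=5652751651 | T(17,6)=1096190550+6·2734926558=17505749898 | T(17,7)=2734926558+7·3281882604=25708104786 | T(17,8)=3281882604+8·2141764053=20415995028 | T(17,9)=2141764053+9·820784250=9528822303 | T(17,10)=820784250+10·193754990=2758334150 | T(17,11)=193754990+11·28936908=512060978 | T(17,12)=28936908+12·2757118=62022324 | T(17,13)=2757118+13·165620=4910178 | T(17,14)=165620+14·6020=249900 | T(17,15)=6020+15·120=7820 | T(17,16)=120+16·1=136 | T(17,17)=1+17·0=1
B_16 = ΣS(16,k) = 1+32767+7141686+171798901+1096190550+2734926558+3281882604+2141764053+820784250+193754990+28936908+2757118+165620+6020+120+1 = 10480142147
B_17 = ΣS(17,k) = 1+65535+21457825+694337290+5652751651+17505749898+25708104786+20415995028+9528822303+2758334150+512060978+62022324+4910178+249900+7820+136+1 = 82864869804

10480142147, 82864869804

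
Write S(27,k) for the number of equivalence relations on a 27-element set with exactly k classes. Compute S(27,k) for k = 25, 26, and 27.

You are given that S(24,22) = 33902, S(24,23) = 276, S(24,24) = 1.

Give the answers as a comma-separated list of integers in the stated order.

55575, 351, 1

@25  (25,23):276·23+33902→40250, (25,24):1·24+276→300, (25,25):0·25+1→1
@26  (26,24):300·24+40250→47450, (26,25):1·25+300→325, (26,26):0·26+1→1
@27  (27,25):325·25+47450→55575, (27,26):1·26+325→351, (27,27):0·27+1→1
Read S(27,25) = 55575, S(27,26) = 351, S(27,27) = 1.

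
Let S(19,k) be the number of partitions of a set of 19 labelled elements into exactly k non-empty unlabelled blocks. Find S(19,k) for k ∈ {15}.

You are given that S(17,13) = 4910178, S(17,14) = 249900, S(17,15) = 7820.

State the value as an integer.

[18] T[18,14]:14*249900+4910178=8408778 · T[18,15]:15*7820+249900=367200
[19] T[19,15]:15*367200+8408778=13916778
Read S(19,15) = 13916778.

13916778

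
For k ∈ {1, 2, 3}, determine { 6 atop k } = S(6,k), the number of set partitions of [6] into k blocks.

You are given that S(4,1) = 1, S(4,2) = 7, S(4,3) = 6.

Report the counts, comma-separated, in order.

r5: T_5,1=1×1+0=1; T_5,2=2×7+1=15; T_5,3=3×6+7=25
r6: T_6,1=1×1+0=1; T_6,2=2×15+1=31; T_6,3=3×25+15=90
Read S(6,1) = 1, S(6,2) = 31, S(6,3) = 90.

1, 31, 90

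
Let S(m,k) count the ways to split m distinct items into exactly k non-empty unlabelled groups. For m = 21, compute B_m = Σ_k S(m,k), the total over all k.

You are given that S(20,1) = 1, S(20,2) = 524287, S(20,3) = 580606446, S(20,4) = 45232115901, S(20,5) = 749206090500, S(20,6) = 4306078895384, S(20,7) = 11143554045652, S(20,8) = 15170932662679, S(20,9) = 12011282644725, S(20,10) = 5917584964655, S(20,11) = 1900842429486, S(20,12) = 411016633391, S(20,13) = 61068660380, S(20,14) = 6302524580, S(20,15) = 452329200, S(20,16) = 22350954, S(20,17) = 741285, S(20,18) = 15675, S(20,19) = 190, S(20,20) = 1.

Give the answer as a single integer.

i=21: T(21,1)=0+1·1=1 | T(21,2)=1+2·524287=1048575 | T(21,3)=524287+3·580606446=1742343625 | T(21,4)=580606446+4·45232115901=181509070050 | T(21,5)=45232115901+5·749206090500=3791262568401 | T(21,6)=749206090500+6·4306078895384=26585679462804 | T(21,7)=4306078895384+7·11143554045652=82310957214948 | T(21,8)=11143554045652+8·15170932662679=132511015347084 | T(21,9)=15170932662679+9·12011282644725=123272476465204 | T(21,10)=12011282644725+10·5917584964655=71187132291275 | T(21,11)=5917584964655+11·1900842429486=26826851689001 | T(21,12)=1900842429486+12·411016633391=6833042030178 | T(21,13)=411016633391+13·61068660380=1204909218331 | T(21,14)=61068660380+14·6302524580=149304004500 | T(21,15)=6302524580+15·452329200=13087462580 | T(21,16)=452329200+16·22350954=809944464 | T(21,17)=22350954+17·741285=34952799 | T(21,18)=741285+18·15675=1023435 | T(21,19)=15675+19·190=19285 | T(21,20)=190+20·1=210 | T(21,21)=1+21·0=1
B_21 = ΣS(21,k) = 1+1048575+1742343625+181509070050+3791262568401+26585679462804+82310957214948+132511015347084+123272476465204+71187132291275+26826851689001+6833042030178+1204909218331+149304004500+13087462580+809944464+34952799+1023435+19285+210+1 = 474869816156751

474869816156751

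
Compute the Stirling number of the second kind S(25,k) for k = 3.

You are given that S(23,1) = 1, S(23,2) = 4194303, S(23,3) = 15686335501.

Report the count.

141197991025

[24] T[24,2]:2*4194303+1=8388607 · T[24,3]:3*15686335501+4194303=47063200806
[25] T[25,3]:3*47063200806+8388607=141197991025
Read S(25,3) = 141197991025.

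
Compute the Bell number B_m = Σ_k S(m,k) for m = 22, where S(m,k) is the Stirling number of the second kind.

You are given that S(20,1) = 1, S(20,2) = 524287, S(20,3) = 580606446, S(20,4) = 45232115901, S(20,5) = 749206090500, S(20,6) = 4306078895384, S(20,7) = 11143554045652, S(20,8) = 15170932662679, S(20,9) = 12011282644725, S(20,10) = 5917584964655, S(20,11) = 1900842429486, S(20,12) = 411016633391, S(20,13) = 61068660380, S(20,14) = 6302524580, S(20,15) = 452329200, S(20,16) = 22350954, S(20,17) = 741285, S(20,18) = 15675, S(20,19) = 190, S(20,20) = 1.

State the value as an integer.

4506715738447323

[21] T[21,1]:1*1+0=1 · T[21,2]:2*524287+1=1048575 · T[21,3]:3*580606446+524287=1742343625 · T[21,4]:4*45232115901+580606446=181509070050 · T[21,5]:5*749206090500+45232115901=3791262568401 · T[21,6]:6*4306078895384+749206090500=26585679462804 · T[21,7]:7*11143554045652+4306078895384=82310957214948 · T[21,8]:8*15170932662679+11143554045652=132511015347084 · T[21,9]:9*12011282644725+15170932662679=123272476465204 · T[21,10]:10*5917584964655+12011282644725=71187132291275 · T[21,11]:11*1900842429486+5917584964655=26826851689001 · T[21,12]:12*411016633391+1900842429486=6833042030178 · T[21,13]:13*61068660380+411016633391=1204909218331 · T[21,14]:14*6302524580+61068660380=149304004500 · T[21,15]:15*452329200+6302524580=13087462580 · T[21,16]:16*22350954+452329200=809944464 · T[21,17]:17*741285+22350954=34952799 · T[21,18]:18*15675+741285=1023435 · T[21,19]:19*190+15675=19285 · T[21,20]:20*1+190=210 · T[21,21]:21*0+1=1
[22] T[22,1]:1*1+0=1 · T[22,2]:2*1048575+1=2097151 · T[22,3]:3*1742343625+1048575=5228079450 · T[22,4]:4*181509070050+1742343625=727778623825 · T[22,5]:5*3791262568401+181509070050=19137821912055 · T[22,6]:6*26585679462804+3791262568401=163305339345225 · T[22,7]:7*82310957214948+26585679462804=602762379967440 · T[22,8]:8*132511015347084+82310957214948=1142399079991620 · T[22,9]:9*123272476465204+132511015347084=1241963303533920 · T[22,10]:10*71187132291275+123272476465204=835143799377954 · T[22,11]:11*26826851689001+71187132291275=366282500870286 · T[22,12]:12*6833042030178+26826851689001=108823356051137 · T[22,13]:13*1204909218331+6833042030178=22496861868481 · T[22,14]:14*149304004500+1204909218331=3295165281331 · T[22,15]:15*13087462580+149304004500=345615943200 · T[22,16]:16*809944464+13087462580=26046574004 · T[22,17]:17*34952799+809944464=1404142047 · T[22,18]:18*1023435+34952799=53374629 · T[22,19]:19*19285+1023435=1389850 · T[22,20]:20*210+19285=23485 · T[22,21]:21*1+210=231 · T[22,22]:22*0+1=1
B_22 = ΣS(22,k) = 1+2097151+5228079450+727778623825+19137821912055+163305339345225+602762379967440+1142399079991620+1241963303533920+835143799377954+366282500870286+108823356051137+22496861868481+3295165281331+345615943200+26046574004+1404142047+53374629+1389850+23485+231+1 = 4506715738447323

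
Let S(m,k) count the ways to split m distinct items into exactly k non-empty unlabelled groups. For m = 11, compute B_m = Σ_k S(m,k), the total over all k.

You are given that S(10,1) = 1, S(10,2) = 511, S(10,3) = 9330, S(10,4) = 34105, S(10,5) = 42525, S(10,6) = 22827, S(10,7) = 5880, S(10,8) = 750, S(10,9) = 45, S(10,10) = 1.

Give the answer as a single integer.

678570

@11  (11,1):1·1+0→1, (11,2):511·2+1→1023, (11,3):9330·3+511→28501, (11,4):34105·4+9330→145750, (11,5):42525·5+34105→246730, (11,6):22827·6+42525→179487, (11,7):5880·7+22827→63987, (11,8):750·8+5880→11880, (11,9):45·9+750→1155, (11,10):1·10+45→55, (11,11):0·11+1→1
B_11 = ΣS(11,k) = 1+1023+28501+145750+246730+179487+63987+11880+1155+55+1 = 678570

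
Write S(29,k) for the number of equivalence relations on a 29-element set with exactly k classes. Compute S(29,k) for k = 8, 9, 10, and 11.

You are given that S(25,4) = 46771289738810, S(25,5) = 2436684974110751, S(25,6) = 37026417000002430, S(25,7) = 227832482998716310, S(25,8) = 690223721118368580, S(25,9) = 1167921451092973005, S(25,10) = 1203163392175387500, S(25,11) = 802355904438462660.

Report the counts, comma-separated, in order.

row 26: T[26][5]=5·2436684974110751+46771289738810=12230196160292565  T[26][6]=6·37026417000002430+2436684974110751=224595186974125331  T[26][7]=7·227832482998716310+37026417000002430=1631853797991016600  T[26][8]=8·690223721118368580+227832482998716310=5749622251945664950  T[26][9]=9·1167921451092973005+690223721118368580=11201516780955125625  T[26][10]=10·1203163392175387500+1167921451092973005=13199555372846848005  T[26][11]=11·802355904438462660+1203163392175387500=10029078340998476760
row 27: T[27][6]=6·224595186974125331+12230196160292565=1359801318005044551  T[27][7]=7·1631853797991016600+224595186974125331=11647571772911241531  T[27][8]=8·5749622251945664950+1631853797991016600=47628831813556336200  T[27][9]=9·11201516780955125625+5749622251945664950=106563273280541795575  T[27][10]=10·13199555372846848005+11201516780955125625=143197070509423605675  T[27][11]=11·10029078340998476760+13199555372846848005=123519417123830092365
row 28: T[28][7]=7·11647571772911241531+1359801318005044551=82892803728383735268  T[28][8]=8·47628831813556336200+11647571772911241531=392678226281361931131  T[28][9]=9·106563273280541795575+47628831813556336200=1006698291338432496375  T[28][10]=10·143197070509423605675+106563273280541795575=1538533978374777852325  T[28][11]=11·123519417123830092365+143197070509423605675=1501910658871554621690
row 29: T[29][8]=8·392678226281361931131+82892803728383735268=3224318613979279184316  T[29][9]=9·1006698291338432496375+392678226281361931131=9452962848327254398506  T[29][10]=10·1538533978374777852325+1006698291338432496375=16392038075086211019625  T[29][11]=11·1501910658871554621690+1538533978374777852325=18059551225961878690915
Read S(29,8) = 3224318613979279184316, S(29,9) = 9452962848327254398506, S(29,10) = 16392038075086211019625, S(29,11) = 18059551225961878690915.

3224318613979279184316, 9452962848327254398506, 16392038075086211019625, 18059551225961878690915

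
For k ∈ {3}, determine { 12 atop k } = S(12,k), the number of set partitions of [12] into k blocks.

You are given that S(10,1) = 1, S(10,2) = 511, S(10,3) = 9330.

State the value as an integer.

86526

r11: T_11,2=2×511+1=1023; T_11,3=3×9330+511=28501
r12: T_12,3=3×28501+1023=86526
Read S(12,3) = 86526.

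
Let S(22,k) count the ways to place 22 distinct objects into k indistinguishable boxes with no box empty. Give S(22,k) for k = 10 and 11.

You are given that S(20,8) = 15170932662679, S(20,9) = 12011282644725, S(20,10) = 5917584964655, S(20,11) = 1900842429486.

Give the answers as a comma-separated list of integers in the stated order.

r21: T_21,9=9×12011282644725+15170932662679=123272476465204; T_21,10=10×5917584964655+12011282644725=71187132291275; T_21,11=11×1900842429486+5917584964655=26826851689001
r22: T_22,10=10×71187132291275+123272476465204=835143799377954; T_22,11=11×26826851689001+71187132291275=366282500870286
Read S(22,10) = 835143799377954, S(22,11) = 366282500870286.

835143799377954, 366282500870286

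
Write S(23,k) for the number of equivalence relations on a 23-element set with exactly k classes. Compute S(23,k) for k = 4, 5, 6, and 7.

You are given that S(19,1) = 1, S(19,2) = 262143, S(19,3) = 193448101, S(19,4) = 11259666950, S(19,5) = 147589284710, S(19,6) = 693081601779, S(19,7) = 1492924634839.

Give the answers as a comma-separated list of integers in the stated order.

r20: T_20,1=1×1+0=1; T_20,2=2×262143+1=524287; T_20,3=3×193448101+262143=580606446; T_20,4=4×11259666950+193448101=45232115901; T_20,5=5×147589284710+11259666950=749206090500; T_20,6=6×693081601779+147589284710=4306078895384; T_20,7=7×1492924634839+693081601779=11143554045652
r21: T_21,2=2×524287+1=1048575; T_21,3=3×580606446+524287=1742343625; T_21,4=4×45232115901+580606446=181509070050; T_21,5=5×749206090500+45232115901=3791262568401; T_21,6=6×4306078895384+749206090500=26585679462804; T_21,7=7×11143554045652+4306078895384=82310957214948
r22: T_22,3=3×1742343625+1048575=5228079450; T_22,4=4×181509070050+1742343625=727778623825; T_22,5=5×3791262568401+181509070050=19137821912055; T_22,6=6×26585679462804+3791262568401=163305339345225; T_22,7=7×82310957214948+26585679462804=602762379967440
r23: T_23,4=4×727778623825+5228079450=2916342574750; T_23,5=5×19137821912055+727778623825=96416888184100; T_23,6=6×163305339345225+19137821912055=998969857983405; T_23,7=7×602762379967440+163305339345225=4382641999117305
Read S(23,4) = 2916342574750, S(23,5) = 96416888184100, S(23,6) = 998969857983405, S(23,7) = 4382641999117305.

2916342574750, 96416888184100, 998969857983405, 4382641999117305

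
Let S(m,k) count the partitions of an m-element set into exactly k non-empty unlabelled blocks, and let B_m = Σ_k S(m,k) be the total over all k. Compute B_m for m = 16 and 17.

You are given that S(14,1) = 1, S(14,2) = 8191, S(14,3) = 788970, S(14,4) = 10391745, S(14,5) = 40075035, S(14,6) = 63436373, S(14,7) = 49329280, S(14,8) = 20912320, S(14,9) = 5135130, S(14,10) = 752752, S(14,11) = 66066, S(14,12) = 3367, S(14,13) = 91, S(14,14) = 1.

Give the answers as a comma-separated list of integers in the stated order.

10480142147, 82864869804

r15: T_15,1=1×1+0=1; T_15,2=2×8191+1=16383; T_15,3=3×788970+8191=2375101; T_15,4=4×10391745+788970=42355950; T_15,5=5×40075035+10391745=210766920; T_15,6=6×63436373+40075035=420693273; T_15,7=7×49329280+63436373=408741333; T_15,8=8×20912320+49329280=216627840; T_15,9=9×5135130+20912320=67128490; T_15,10=10×752752+5135130=12662650; T_15,11=11×66066+752752=1479478; T_15,12=12×3367+66066=106470; T_15,13=13×91+3367=4550; T_15,14=14×1+91=105; T_15,15=15×0+1=1
r16: T_16,1=1×1+0=1; T_16,2=2×16383+1=32767; T_16,3=3×2375101+16383=7141686; T_16,4=4×42355950+2375101=171798901; T_16,5=5×210766920+42355950=1096190550; T_16,6=6×420693273+210766920=2734926558; T_16,7=7×408741333+420693273=3281882604; T_16,8=8×216627840+408741333=2141764053; T_16,9=9×67128490+216627840=820784250; T_16,10=10×12662650+67128490=193754990; T_16,11=11×1479478+12662650=28936908; T_16,12=12×106470+1479478=2757118; T_16,13=13×4550+106470=165620; T_16,14=14×105+4550=6020; T_16,15=15×1+105=120; T_16,16=16×0+1=1
r17: T_17,1=1×1+0=1; T_17,2=2×32767+1=65535; T_17,3=3×7141686+32767=21457825; T_17,4=4×171798901+7141686=694337290; T_17,5=5×1096190550+171798901=5652751651; T_17,6=6×2734926558+1096190550=17505749898; T_17,7=7×3281882604+2734926558=25708104786; T_17,8=8×2141764053+3281882604=20415995028; T_17,9=9×820784250+2141764053=9528822303; T_17,10=10×193754990+820784250=2758334150; T_17,11=11×28936908+193754990=512060978; T_17,12=12×2757118+28936908=62022324; T_17,13=13×165620+2757118=4910178; T_17,14=14×6020+165620=249900; T_17,15=15×120+6020=7820; T_17,16=16×1+120=136; T_17,17=17×0+1=1
B_16 = ΣS(16,k) = 1+32767+7141686+171798901+1096190550+2734926558+3281882604+2141764053+820784250+193754990+28936908+2757118+165620+6020+120+1 = 10480142147
B_17 = ΣS(17,k) = 1+65535+21457825+694337290+5652751651+17505749898+25708104786+20415995028+9528822303+2758334150+512060978+62022324+4910178+249900+7820+136+1 = 82864869804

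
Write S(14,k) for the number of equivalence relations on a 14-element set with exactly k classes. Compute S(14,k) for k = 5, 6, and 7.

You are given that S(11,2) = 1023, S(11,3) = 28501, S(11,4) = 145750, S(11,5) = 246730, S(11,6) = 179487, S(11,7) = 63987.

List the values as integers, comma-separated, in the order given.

40075035, 63436373, 49329280

row 12: T[12][3]=3·28501+1023=86526  T[12][4]=4·145750+28501=611501  T[12][5]=5·246730+145750=1379400  T[12][6]=6·179487+246730=1323652  T[12][7]=7·63987+179487=627396
row 13: T[13][4]=4·611501+86526=2532530  T[13][5]=5·1379400+611501=7508501  T[13][6]=6·1323652+1379400=9321312  T[13][7]=7·627396+1323652=5715424
row 14: T[14][5]=5·7508501+2532530=40075035  T[14][6]=6·9321312+7508501=63436373  T[14][7]=7·5715424+9321312=49329280
Read S(14,5) = 40075035, S(14,6) = 63436373, S(14,7) = 49329280.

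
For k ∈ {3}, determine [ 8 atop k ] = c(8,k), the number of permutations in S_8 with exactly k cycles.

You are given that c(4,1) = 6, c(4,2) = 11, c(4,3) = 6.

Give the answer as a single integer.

13132

[5] T[5,1]:4*6+0=24 · T[5,2]:4*11+6=50 · T[5,3]:4*6+11=35
[6] T[6,1]:5*24+0=120 · T[6,2]:5*50+24=274 · T[6,3]:5*35+50=225
[7] T[7,2]:6*274+120=1764 · T[7,3]:6*225+274=1624
[8] T[8,3]:7*1624+1764=13132
Read c(8,3) = 13132.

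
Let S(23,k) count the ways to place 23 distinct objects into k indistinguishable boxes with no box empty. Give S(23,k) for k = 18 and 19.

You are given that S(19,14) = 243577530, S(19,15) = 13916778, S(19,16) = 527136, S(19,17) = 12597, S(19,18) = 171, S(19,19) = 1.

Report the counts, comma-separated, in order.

r20: T_20,15=15×13916778+243577530=452329200; T_20,16=16×527136+13916778=22350954; T_20,17=17×12597+527136=741285; T_20,18=18×171+12597=15675; T_20,19=19×1+171=190
r21: T_21,16=16×22350954+452329200=809944464; T_21,17=17×741285+22350954=34952799; T_21,18=18×15675+741285=1023435; T_21,19=19×190+15675=19285
r22: T_22,17=17×34952799+809944464=1404142047; T_22,18=18×1023435+34952799=53374629; T_22,19=19×19285+1023435=1389850
r23: T_23,18=18×53374629+1404142047=2364885369; T_23,19=19×1389850+53374629=79781779
Read S(23,18) = 2364885369, S(23,19) = 79781779.

2364885369, 79781779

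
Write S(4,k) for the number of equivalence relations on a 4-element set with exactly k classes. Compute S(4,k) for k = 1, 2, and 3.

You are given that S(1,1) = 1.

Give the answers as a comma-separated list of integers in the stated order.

r2: T_2,1=1×1+0=1; T_2,2=2×0+1=1
r3: T_3,1=1×1+0=1; T_3,2=2×1+1=3; T_3,3=3×0+1=1
r4: T_4,1=1×1+0=1; T_4,2=2×3+1=7; T_4,3=3×1+3=6
Read S(4,1) = 1, S(4,2) = 7, S(4,3) = 6.

1, 7, 6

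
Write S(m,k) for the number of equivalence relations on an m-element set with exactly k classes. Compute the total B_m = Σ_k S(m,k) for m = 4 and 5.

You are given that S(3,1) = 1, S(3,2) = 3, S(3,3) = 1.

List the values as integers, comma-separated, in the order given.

15, 52

row 4: T[4][1]=1·1+0=1  T[4][2]=2·3+1=7  T[4][3]=3·1+3=6  T[4][4]=4·0+1=1
row 5: T[5][1]=1·1+0=1  T[5][2]=2·7+1=15  T[5][3]=3·6+7=25  T[5][4]=4·1+6=10  T[5][5]=5·0+1=1
B_4 = ΣS(4,k) = 1+7+6+1 = 15
B_5 = ΣS(5,k) = 1+15+25+10+1 = 52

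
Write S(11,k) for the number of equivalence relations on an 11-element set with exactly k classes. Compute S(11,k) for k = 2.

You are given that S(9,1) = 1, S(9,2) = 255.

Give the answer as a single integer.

1023

@10  (10,1):1·1+0→1, (10,2):255·2+1→511
@11  (11,2):511·2+1→1023
Read S(11,2) = 1023.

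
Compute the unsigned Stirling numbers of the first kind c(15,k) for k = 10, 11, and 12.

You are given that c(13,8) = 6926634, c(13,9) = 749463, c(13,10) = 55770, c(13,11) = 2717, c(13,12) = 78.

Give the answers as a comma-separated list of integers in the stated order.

37312275, 2749747, 143325

row 14: T[14][9]=13·749463+6926634=16669653  T[14][10]=13·55770+749463=1474473  T[14][11]=13·2717+55770=91091  T[14][12]=13·78+2717=3731
row 15: T[15][10]=14·1474473+16669653=37312275  T[15][11]=14·91091+1474473=2749747  T[15][12]=14·3731+91091=143325
Read c(15,10) = 37312275, c(15,11) = 2749747, c(15,12) = 143325.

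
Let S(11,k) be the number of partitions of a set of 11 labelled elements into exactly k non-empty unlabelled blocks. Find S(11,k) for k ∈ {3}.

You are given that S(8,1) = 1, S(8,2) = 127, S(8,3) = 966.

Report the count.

[9] T[9,1]:1*1+0=1 · T[9,2]:2*127+1=255 · T[9,3]:3*966+127=3025
[10] T[10,2]:2*255+1=511 · T[10,3]:3*3025+255=9330
[11] T[11,3]:3*9330+511=28501
Read S(11,3) = 28501.

28501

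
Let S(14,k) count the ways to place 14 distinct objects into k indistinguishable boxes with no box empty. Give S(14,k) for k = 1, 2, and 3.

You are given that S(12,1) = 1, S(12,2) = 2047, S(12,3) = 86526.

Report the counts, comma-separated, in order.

1, 8191, 788970

[13] T[13,1]:1*1+0=1 · T[13,2]:2*2047+1=4095 · T[13,3]:3*86526+2047=261625
[14] T[14,1]:1*1+0=1 · T[14,2]:2*4095+1=8191 · T[14,3]:3*261625+4095=788970
Read S(14,1) = 1, S(14,2) = 8191, S(14,3) = 788970.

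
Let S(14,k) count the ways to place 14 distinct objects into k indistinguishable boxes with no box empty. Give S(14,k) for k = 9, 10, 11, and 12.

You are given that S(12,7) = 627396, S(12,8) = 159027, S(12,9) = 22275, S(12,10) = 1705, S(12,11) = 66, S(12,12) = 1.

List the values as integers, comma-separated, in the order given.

5135130, 752752, 66066, 3367

@13  (13,8):159027·8+627396→1899612, (13,9):22275·9+159027→359502, (13,10):1705·10+22275→39325, (13,11):66·11+1705→2431, (13,12):1·12+66→78
@14  (14,9):359502·9+1899612→5135130, (14,10):39325·10+359502→752752, (14,11):2431·11+39325→66066, (14,12):78·12+2431→3367
Read S(14,9) = 5135130, S(14,10) = 752752, S(14,11) = 66066, S(14,12) = 3367.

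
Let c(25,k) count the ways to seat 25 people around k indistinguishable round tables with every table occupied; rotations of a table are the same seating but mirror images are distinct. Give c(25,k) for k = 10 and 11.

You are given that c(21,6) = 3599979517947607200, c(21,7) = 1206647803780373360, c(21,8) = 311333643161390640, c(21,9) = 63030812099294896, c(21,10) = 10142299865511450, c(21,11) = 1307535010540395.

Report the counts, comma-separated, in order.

6508376179668146850000, 1014945527825214637300

row 22: T[22][7]=21·1206647803780373360+3599979517947607200=28939583397335447760  T[22][8]=21·311333643161390640+1206647803780373360=7744654310169576800  T[22][9]=21·63030812099294896+311333643161390640=1634980697246583456  T[22][10]=21·10142299865511450+63030812099294896=276019109275035346  T[22][11]=21·1307535010540395+10142299865511450=37600535086859745
row 23: T[23][8]=22·7744654310169576800+28939583397335447760=199321978221066137360  T[23][9]=22·1634980697246583456+7744654310169576800=43714229649594412832  T[23][10]=22·276019109275035346+1634980697246583456=7707401101297361068  T[23][11]=22·37600535086859745+276019109275035346=1103230881185949736
row 24: T[24][9]=23·43714229649594412832+199321978221066137360=1204749260161737632496  T[24][10]=23·7707401101297361068+43714229649594412832=220984454979433717396  T[24][11]=23·1103230881185949736+7707401101297361068=33081711368574204996
row 25: T[25][10]=24·220984454979433717396+1204749260161737632496=6508376179668146850000  T[25][11]=24·33081711368574204996+220984454979433717396=1014945527825214637300
Read c(25,10) = 6508376179668146850000, c(25,11) = 1014945527825214637300.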